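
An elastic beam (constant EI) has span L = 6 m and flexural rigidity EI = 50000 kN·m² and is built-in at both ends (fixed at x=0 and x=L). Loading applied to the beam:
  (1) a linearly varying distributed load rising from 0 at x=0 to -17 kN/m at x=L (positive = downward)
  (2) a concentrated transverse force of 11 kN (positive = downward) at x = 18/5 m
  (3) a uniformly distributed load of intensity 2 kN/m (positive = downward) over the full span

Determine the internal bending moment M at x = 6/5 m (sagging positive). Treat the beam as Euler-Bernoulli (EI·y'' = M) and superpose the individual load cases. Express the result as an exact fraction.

M(6/5) = 579/625 kN·m

Load 1 — triangular load w₀=-17 kN/m (0→w₀ over full span):
  M_1 = 3w₀Lx/20 - w₀L²/30 - w₀x³/(6L) = 3·(-17)·6·(6/5)/20 - (-17)·6²/30 - (-17)·(6/5)³/(6·6) = 357/125 kN·m
Load 2 — point force P=11 kN at a=18/5 m (b=L-a=12/5):
  M_2 = Pb²(3a+b)x/L³ - Pab²/L²  [x≤a] = 11·(12/5)²·(3·(18/5)+(12/5))·(6/5)/6³ - 11·(18/5)·(12/5)²/6² = -1056/625 kN·m
Load 3 — uniform load w=2 kN/m over full span:
  M_3 = wLx/2 - wL²/12 - wx²/2 = 2·6·(6/5)/2 - 2·6²/12 - 2·(6/5)²/2 = -6/25 kN·m
Superposition: M = Σ M_i = 579/625 kN·m ≈ 0.926400 kN·m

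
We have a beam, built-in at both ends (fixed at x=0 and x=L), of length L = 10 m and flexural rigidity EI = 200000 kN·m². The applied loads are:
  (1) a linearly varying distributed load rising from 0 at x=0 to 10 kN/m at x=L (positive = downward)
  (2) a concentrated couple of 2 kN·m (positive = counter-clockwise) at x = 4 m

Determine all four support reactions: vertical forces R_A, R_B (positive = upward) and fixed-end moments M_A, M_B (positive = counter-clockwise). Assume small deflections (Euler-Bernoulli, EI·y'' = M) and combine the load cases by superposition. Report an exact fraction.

Load 1 — triangular load w₀=10 kN/m (0→w₀ over full span):
  R_A = 3w₀L/20 = 3·10·10/20 = 15 kN
  M_A = w₀L²/30 = 10·10²/30 = 100/3 kN·m
  R_B = 7w₀L/20 = 7·10·10/20 = 35 kN
  M_B = -w₀L²/20 = -10·10²/20 = -50 kN·m
Load 2 — applied couple M₀=2 kN·m at a=4 m (b=L-a=6):
  R_A = 6M₀ab/L³ = 6·2·4·6/10³ = 36/125 kN
  M_A = M₀b(2a-b)/L² = 2·6·(2·4-6)/10² = 6/25 kN·m
  R_B = -6M₀ab/L³ = -6·2·4·6/10³ = -36/125 kN
  M_B = M₀a(2b-a)/L² = 2·4·(2·6-4)/10² = 16/25 kN·m
Superposition: R_A = 1911/125 kN, M_A = 2518/75 kN·m, R_B = 4339/125 kN, M_B = -1234/25 kN·m

R_A = 1911/125 kN, M_A = 2518/75 kN·m, R_B = 4339/125 kN, M_B = -1234/25 kN·m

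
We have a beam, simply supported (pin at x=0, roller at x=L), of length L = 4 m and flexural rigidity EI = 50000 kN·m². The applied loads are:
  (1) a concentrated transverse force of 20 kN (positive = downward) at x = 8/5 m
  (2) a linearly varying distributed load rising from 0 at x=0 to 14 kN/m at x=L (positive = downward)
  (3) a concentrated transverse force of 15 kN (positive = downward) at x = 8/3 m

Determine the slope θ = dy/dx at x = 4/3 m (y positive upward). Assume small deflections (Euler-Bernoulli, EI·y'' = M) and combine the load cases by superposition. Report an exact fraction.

θ(4/3) = -20357/37968750 rad

Load 1 — point force P=20 kN at a=8/5 m (b=L-a=12/5):
  θ_1 = -Pb(L²-b²-3x²)/(6LEI)  [x≤a] = -20·(12/5)·(4²-(12/5)²-3·(4/3)²)/(6·4·50000) = -46/234375 rad
Load 2 — triangular load w₀=14 kN/m (0→w₀ over full span):
  θ_2 = -w₀(7L⁴-30L²x²+15x⁴)/(360LEI) = -14·(7·4⁴-30·4²·(4/3)²+15·(4/3)⁴)/(360·4·50000) = -728/3796875 rad
Load 3 — point force P=15 kN at a=8/3 m (b=L-a=4/3):
  θ_3 = -Pb(L²-b²-3x²)/(6LEI)  [x≤a] = -15·(4/3)·(4²-(4/3)²-3·(4/3)²)/(6·4·50000) = -1/6750 rad
Superposition: θ = Σ θ_i = -20357/37968750 rad ≈ -0.000536 rad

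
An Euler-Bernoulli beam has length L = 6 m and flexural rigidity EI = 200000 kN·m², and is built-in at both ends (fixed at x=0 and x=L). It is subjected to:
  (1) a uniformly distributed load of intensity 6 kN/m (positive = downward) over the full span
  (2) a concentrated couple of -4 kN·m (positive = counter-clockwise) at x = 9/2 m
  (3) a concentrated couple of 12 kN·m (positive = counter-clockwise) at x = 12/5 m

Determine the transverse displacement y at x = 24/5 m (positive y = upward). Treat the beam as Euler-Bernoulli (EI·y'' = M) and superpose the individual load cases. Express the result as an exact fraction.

Load 1 — uniform load w=6 kN/m over full span:
  y_1 = -wx²(L-x)²/(24EI) = -6·(24/5)²·(6-(24/5))²/(24·200000) = -81/1953125 m
Load 2 — applied couple M₀=-4 kN·m at a=9/2 m (b=L-a=3/2):
  y_2 = (R_Ax³/6 - M_Ax²/2 - M₀(x-a)²/2)/EI  [x>a] with R_A=-3/4, M_A=-5/4 = ((-3/4)·(24/5)³/6 - (-5/4)·(24/5)²/2 - (-4)·((24/5)-(9/2))²/2)/200000 = 189/50000000 m
Load 3 — applied couple M₀=12 kN·m at a=12/5 m (b=L-a=18/5):
  y_3 = (R_Ax³/6 - M_Ax²/2 - M₀(x-a)²/2)/EI  [x>a] with R_A=72/25, M_A=36/25 = ((72/25)·(24/5)³/6 - (36/25)·(24/5)²/2 - 12·((24/5)-(12/5))²/2)/200000 = 189/19531250 m
Superposition: y = Σ y_i = -35019/1250000000 m ≈ -0.000028 m

y(24/5) = -35019/1250000000 m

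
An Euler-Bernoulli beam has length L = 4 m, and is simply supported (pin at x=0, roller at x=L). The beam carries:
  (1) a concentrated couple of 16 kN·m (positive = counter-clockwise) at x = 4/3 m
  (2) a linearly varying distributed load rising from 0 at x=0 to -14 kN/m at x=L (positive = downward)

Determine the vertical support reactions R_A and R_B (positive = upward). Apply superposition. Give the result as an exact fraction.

Load 1 — applied couple M₀=16 kN·m at a=4/3 m (b=L-a=8/3):
  R_A = M₀/L = 16/4 = 4 kN
  R_B = -M₀/L = -16/4 = -4 kN
Load 2 — triangular load w₀=-14 kN/m (0→w₀ over full span):
  R_A = w₀L/6 = (-14)·4/6 = -28/3 kN
  R_B = w₀L/3 = (-14)·4/3 = -56/3 kN
Superposition: R_A = -16/3 kN, R_B = -68/3 kN

R_A = -16/3 kN, R_B = -68/3 kN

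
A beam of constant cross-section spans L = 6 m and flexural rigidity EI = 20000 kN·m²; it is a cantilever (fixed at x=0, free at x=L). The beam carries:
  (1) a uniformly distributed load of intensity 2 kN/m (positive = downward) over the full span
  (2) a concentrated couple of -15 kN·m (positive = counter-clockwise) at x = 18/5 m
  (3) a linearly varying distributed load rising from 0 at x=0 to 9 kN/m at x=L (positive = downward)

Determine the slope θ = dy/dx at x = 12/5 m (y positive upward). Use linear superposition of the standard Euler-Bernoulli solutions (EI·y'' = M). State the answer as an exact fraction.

Load 1 — uniform load w=2 kN/m over full span:
  θ_1 = -wx(x²-3Lx+3L²)/(6EI) = -2·(12/5)·((12/5)²-3·6·(12/5)+3·6²)/(6·20000) = -441/156250 rad
Load 2 — applied couple M₀=-15 kN·m at a=18/5 m (b=L-a=12/5):
  θ_2 = M₀x/EI  [x≤a] = (-15)·(12/5)/20000 = -9/5000 rad
Load 3 — triangular load w₀=9 kN/m (0→w₀ over full span):
  θ_3 = (w₀Lx²/4-w₀L²x/3-w₀x⁴/(24L))/EI = (9·6·(12/5)²/4-9·6²·(12/5)/3-9·(12/5)⁴/(24·6))/20000 = -14337/1562500 rad
Superposition: θ = Σ θ_i = -43119/3125000 rad ≈ -0.013798 rad

θ(12/5) = -43119/3125000 rad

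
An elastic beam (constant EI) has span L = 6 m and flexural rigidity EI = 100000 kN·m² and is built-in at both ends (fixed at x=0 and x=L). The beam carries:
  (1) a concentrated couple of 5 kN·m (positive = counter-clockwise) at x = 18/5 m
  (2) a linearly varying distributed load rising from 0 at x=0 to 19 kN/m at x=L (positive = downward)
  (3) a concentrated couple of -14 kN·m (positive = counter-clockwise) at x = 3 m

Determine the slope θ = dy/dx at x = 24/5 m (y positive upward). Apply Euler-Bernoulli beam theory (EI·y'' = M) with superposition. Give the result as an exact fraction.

θ(24/5) = 3021/15625000 rad

Load 1 — applied couple M₀=5 kN·m at a=18/5 m (b=L-a=12/5):
  θ_1 = (R_Ax²/2 - M_Ax - M₀(x-a))/EI  [x>a] with R_A=6/5, M_A=8/5 = ((6/5)·(24/5)²/2 - (8/5)·(24/5) - 5·((24/5)-(18/5)))/100000 = 9/6250000 rad
Load 2 — triangular load w₀=19 kN/m (0→w₀ over full span):
  θ_2 = -w₀(2x(L-x)(L-2x)(x+2L)+x²(L-x)²)/(120LEI) = -19·(2·(24/5)·(6-(24/5))·(6-2·(24/5))·((24/5)+2·6)+(24/5)²·(6-(24/5))²)/(120·6·100000) = 342/1953125 rad
Load 3 — applied couple M₀=-14 kN·m at a=3 m (b=L-a=3):
  θ_3 = (R_Ax²/2 - M_Ax - M₀(x-a))/EI  [x>a] with R_A=-7/2, M_A=-7/2 = ((-7/2)·(24/5)²/2 - (-7/2)·(24/5) - (-14)·((24/5)-3))/100000 = 21/1250000 rad
Superposition: θ = Σ θ_i = 3021/15625000 rad ≈ 0.000193 rad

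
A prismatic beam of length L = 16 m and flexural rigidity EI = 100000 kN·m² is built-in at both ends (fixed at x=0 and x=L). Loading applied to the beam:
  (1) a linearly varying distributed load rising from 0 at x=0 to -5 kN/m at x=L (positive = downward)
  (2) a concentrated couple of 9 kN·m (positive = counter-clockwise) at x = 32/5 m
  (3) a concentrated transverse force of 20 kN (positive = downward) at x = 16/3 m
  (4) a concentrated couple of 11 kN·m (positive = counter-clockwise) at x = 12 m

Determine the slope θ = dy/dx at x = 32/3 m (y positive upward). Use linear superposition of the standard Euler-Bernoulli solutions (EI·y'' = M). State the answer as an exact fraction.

Load 1 — triangular load w₀=-5 kN/m (0→w₀ over full span):
  θ_1 = -w₀(2x(L-x)(L-2x)(x+2L)+x²(L-x)²)/(120LEI) = -(-5)·(2·(32/3)·(16-(32/3))·(16-2·(32/3))·((32/3)+2·16)+(32/3)²·(16-(32/3))²)/(120·16·100000) = -448/759375 rad
Load 2 — applied couple M₀=9 kN·m at a=32/5 m (b=L-a=48/5):
  θ_2 = (R_Ax²/2 - M_Ax - M₀(x-a))/EI  [x>a] with R_A=81/100, M_A=27/25 = ((81/100)·(32/3)²/2 - (27/25)·(32/3) - 9·((32/3)-(32/5)))/100000 = -3/78125 rad
Load 3 — point force P=20 kN at a=16/3 m (b=L-a=32/3):
  θ_3 = Pa²(L-x)(2bL-(3b+a)(L-x))/(2L³EI)  [x>a] = 20·(16/3)²·(16-(32/3))·(2·(32/3)·16-(3·(32/3)+(16/3))·(16-(32/3)))/(2·16³·100000) = 16/30375 rad
Load 4 — applied couple M₀=11 kN·m at a=12 m (b=L-a=4):
  θ_4 = (R_Ax²/2 - M_Ax)/EI  [x≤a] with R_A=99/128, M_A=55/16 = ((99/128)·(32/3)²/2 - (55/16)·(32/3))/100000 = 11/150000 rad
Superposition: θ = Σ θ_i = -2863/101250000 rad ≈ -0.000028 rad

θ(32/3) = -2863/101250000 rad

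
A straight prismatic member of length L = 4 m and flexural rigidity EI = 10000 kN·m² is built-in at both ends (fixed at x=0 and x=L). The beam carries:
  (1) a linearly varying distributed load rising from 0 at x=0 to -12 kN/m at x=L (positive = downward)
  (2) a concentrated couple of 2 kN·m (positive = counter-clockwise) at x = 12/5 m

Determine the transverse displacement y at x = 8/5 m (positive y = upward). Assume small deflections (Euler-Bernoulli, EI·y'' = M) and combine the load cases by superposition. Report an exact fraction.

y(8/5) = 3136/9765625 m

Load 1 — triangular load w₀=-12 kN/m (0→w₀ over full span):
  y_1 = -w₀x²(L-x)²(x+2L)/(120LEI) = -(-12)·(8/5)²·(4-(8/5))²·((8/5)+2·4)/(120·4·10000) = 3456/9765625 m
Load 2 — applied couple M₀=2 kN·m at a=12/5 m (b=L-a=8/5):
  y_2 = (R_Ax³/6 - M_Ax²/2)/EI  [x≤a] with R_A=18/25, M_A=16/25 = ((18/25)·(8/5)³/6 - (16/25)·(8/5)²/2)/10000 = -64/1953125 m
Superposition: y = Σ y_i = 3136/9765625 m ≈ 0.000321 m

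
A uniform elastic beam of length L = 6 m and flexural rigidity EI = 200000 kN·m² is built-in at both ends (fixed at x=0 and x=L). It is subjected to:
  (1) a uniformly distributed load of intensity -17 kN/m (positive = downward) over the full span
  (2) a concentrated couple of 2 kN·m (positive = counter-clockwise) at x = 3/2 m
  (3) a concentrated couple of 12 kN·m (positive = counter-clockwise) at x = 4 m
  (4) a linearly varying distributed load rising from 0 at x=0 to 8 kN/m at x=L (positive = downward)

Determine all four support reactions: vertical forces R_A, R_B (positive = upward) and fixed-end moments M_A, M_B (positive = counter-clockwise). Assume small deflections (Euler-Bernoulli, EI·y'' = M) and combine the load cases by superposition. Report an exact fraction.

Load 1 — uniform load w=-17 kN/m over full span:
  R_A = wL/2 = (-17)·6/2 = -51 kN
  M_A = wL²/12 = (-17)·6²/12 = -51 kN·m
  R_B = wL/2 = (-17)·6/2 = -51 kN
  M_B = -wL²/12 = -(-17)·6²/12 = 51 kN·m
Load 2 — applied couple M₀=2 kN·m at a=3/2 m (b=L-a=9/2):
  R_A = 6M₀ab/L³ = 6·2·(3/2)·(9/2)/6³ = 3/8 kN
  M_A = M₀b(2a-b)/L² = 2·(9/2)·(2·(3/2)-(9/2))/6² = -3/8 kN·m
  R_B = -6M₀ab/L³ = -6·2·(3/2)·(9/2)/6³ = -3/8 kN
  M_B = M₀a(2b-a)/L² = 2·(3/2)·(2·(9/2)-(3/2))/6² = 5/8 kN·m
Load 3 — applied couple M₀=12 kN·m at a=4 m (b=L-a=2):
  R_A = 6M₀ab/L³ = 6·12·4·2/6³ = 8/3 kN
  M_A = M₀b(2a-b)/L² = 12·2·(2·4-2)/6² = 4 kN·m
  R_B = -6M₀ab/L³ = -6·12·4·2/6³ = -8/3 kN
  M_B = M₀a(2b-a)/L² = 12·4·(2·2-4)/6² = 0 kN·m
Load 4 — triangular load w₀=8 kN/m (0→w₀ over full span):
  R_A = 3w₀L/20 = 3·8·6/20 = 36/5 kN
  M_A = w₀L²/30 = 8·6²/30 = 48/5 kN·m
  R_B = 7w₀L/20 = 7·8·6/20 = 84/5 kN
  M_B = -w₀L²/20 = -8·6²/20 = -72/5 kN·m
Superposition: R_A = -4891/120 kN, M_A = -1511/40 kN·m, R_B = -4469/120 kN, M_B = 1489/40 kN·m

R_A = -4891/120 kN, M_A = -1511/40 kN·m, R_B = -4469/120 kN, M_B = 1489/40 kN·m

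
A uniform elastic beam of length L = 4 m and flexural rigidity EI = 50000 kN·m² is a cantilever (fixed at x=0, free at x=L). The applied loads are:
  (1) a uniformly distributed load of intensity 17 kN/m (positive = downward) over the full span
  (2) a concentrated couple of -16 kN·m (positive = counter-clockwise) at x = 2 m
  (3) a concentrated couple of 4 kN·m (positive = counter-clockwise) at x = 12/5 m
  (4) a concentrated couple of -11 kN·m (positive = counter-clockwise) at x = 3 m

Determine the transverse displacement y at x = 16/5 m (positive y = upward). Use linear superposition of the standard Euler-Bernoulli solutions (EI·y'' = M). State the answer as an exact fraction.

Load 1 — uniform load w=17 kN/m over full span:
  y_1 = -wx²(x²-4Lx+6L²)/(24EI) = -17·(16/5)²·((16/5)²-4·4·(16/5)+6·4²)/(24·50000) = -46784/5859375 m
Load 2 — applied couple M₀=-16 kN·m at a=2 m (b=L-a=2):
  y_2 = M₀a(2x-a)/(2EI)  [x>a] = (-16)·2·(2·(16/5)-2)/(2·50000) = -22/15625 m
Load 3 — applied couple M₀=4 kN·m at a=12/5 m (b=L-a=8/5):
  y_3 = M₀a(2x-a)/(2EI)  [x>a] = 4·(12/5)·(2·(16/5)-(12/5))/(2·50000) = 6/15625 m
Load 4 — applied couple M₀=-11 kN·m at a=3 m (b=L-a=1):
  y_4 = M₀a(2x-a)/(2EI)  [x>a] = (-11)·3·(2·(16/5)-3)/(2·50000) = -561/500000 m
Superposition: y = Σ y_i = -1899463/187500000 m ≈ -0.010130 m

y(16/5) = -1899463/187500000 m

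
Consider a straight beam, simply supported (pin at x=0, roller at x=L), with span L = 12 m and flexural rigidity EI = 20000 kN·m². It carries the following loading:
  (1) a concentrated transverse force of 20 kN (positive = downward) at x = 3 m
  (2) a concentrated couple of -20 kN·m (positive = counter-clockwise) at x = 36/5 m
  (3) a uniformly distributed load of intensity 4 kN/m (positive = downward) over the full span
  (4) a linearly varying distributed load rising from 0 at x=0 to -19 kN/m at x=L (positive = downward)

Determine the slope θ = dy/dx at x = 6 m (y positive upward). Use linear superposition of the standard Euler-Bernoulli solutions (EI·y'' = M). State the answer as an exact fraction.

Load 1 — point force P=20 kN at a=3 m (b=L-a=9):
  θ_1 = -Pa(2L²-6Lx+3x²+a²)/(6LEI)  [x>a] = -20·3·(2·12²-6·12·6+3·6²+3²)/(6·12·20000) = 9/8000 rad
Load 2 — applied couple M₀=-20 kN·m at a=36/5 m (b=L-a=24/5):
  θ_2 = (M₀x²/(2L)+C₁)/EI  [x≤a] with C₁=M₀(3b²-L²)/(6L)=104/5 = ((-20)·6²/(2·12)+(104/5))/20000 = -23/50000 rad
Load 3 — uniform load w=4 kN/m over full span:
  θ_3 = -w(L³-6Lx²+4x³)/(24EI) = -4·(12³-6·12·6²+4·6³)/(24·20000) = 0 rad
Load 4 — triangular load w₀=-19 kN/m (0→w₀ over full span):
  θ_4 = -w₀(7L⁴-30L²x²+15x⁴)/(360LEI) = -(-19)·(7·12⁴-30·12²·6²+15·6⁴)/(360·12·20000) = 399/200000 rad
Superposition: θ = Σ θ_i = 133/50000 rad ≈ 0.002660 rad

θ(6) = 133/50000 rad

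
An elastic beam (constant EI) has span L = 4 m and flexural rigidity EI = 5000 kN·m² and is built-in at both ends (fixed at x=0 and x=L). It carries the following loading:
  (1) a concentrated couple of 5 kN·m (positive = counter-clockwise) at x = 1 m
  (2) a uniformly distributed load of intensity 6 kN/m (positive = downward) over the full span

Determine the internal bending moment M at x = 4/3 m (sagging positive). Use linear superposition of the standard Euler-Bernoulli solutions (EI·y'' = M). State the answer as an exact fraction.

M(4/3) = 23/48 kN·m

Load 1 — applied couple M₀=5 kN·m at a=1 m (b=L-a=3):
  M_1 = R_Ax - M_A - M₀  [x>a] with R_A=45/32, M_A=-15/16 = (45/32)·(4/3) - (-15/16) - 5 = -35/16 kN·m
Load 2 — uniform load w=6 kN/m over full span:
  M_2 = wLx/2 - wL²/12 - wx²/2 = 6·4·(4/3)/2 - 6·4²/12 - 6·(4/3)²/2 = 8/3 kN·m
Superposition: M = Σ M_i = 23/48 kN·m ≈ 0.479167 kN·m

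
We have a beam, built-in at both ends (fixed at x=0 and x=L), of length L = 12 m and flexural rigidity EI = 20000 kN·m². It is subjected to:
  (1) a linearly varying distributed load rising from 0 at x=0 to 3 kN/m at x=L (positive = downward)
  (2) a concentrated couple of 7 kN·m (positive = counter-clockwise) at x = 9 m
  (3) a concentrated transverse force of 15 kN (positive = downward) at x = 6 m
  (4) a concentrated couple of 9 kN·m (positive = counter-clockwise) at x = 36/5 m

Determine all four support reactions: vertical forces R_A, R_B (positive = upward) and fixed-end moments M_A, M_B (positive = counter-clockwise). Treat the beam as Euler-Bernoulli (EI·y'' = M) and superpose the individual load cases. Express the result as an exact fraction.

Load 1 — triangular load w₀=3 kN/m (0→w₀ over full span):
  R_A = 3w₀L/20 = 3·3·12/20 = 27/5 kN
  M_A = w₀L²/30 = 3·12²/30 = 72/5 kN·m
  R_B = 7w₀L/20 = 7·3·12/20 = 63/5 kN
  M_B = -w₀L²/20 = -3·12²/20 = -108/5 kN·m
Load 2 — applied couple M₀=7 kN·m at a=9 m (b=L-a=3):
  R_A = 6M₀ab/L³ = 6·7·9·3/12³ = 21/32 kN
  M_A = M₀b(2a-b)/L² = 7·3·(2·9-3)/12² = 35/16 kN·m
  R_B = -6M₀ab/L³ = -6·7·9·3/12³ = -21/32 kN
  M_B = M₀a(2b-a)/L² = 7·9·(2·3-9)/12² = -21/16 kN·m
Load 3 — point force P=15 kN at a=6 m (b=L-a=6):
  R_A = Pb²(3a+b)/L³ = 15·6²·(3·6+6)/12³ = 15/2 kN
  M_A = Pab²/L² = 15·6·6²/12² = 45/2 kN·m
  R_B = Pa²(a+3b)/L³ = 15·6²·(6+3·6)/12³ = 15/2 kN
  M_B = -Pa²b/L² = -15·6²·6/12² = -45/2 kN·m
Load 4 — applied couple M₀=9 kN·m at a=36/5 m (b=L-a=24/5):
  R_A = 6M₀ab/L³ = 6·9·(36/5)·(24/5)/12³ = 27/25 kN
  M_A = M₀b(2a-b)/L² = 9·(24/5)·(2·(36/5)-(24/5))/12² = 72/25 kN·m
  R_B = -6M₀ab/L³ = -6·9·(36/5)·(24/5)/12³ = -27/25 kN
  M_B = M₀a(2b-a)/L² = 9·(36/5)·(2·(24/5)-(36/5))/12² = 27/25 kN·m
Superposition: R_A = 11709/800 kN, M_A = 16787/400 kN·m, R_B = 14691/800 kN, M_B = -17733/400 kN·m

R_A = 11709/800 kN, M_A = 16787/400 kN·m, R_B = 14691/800 kN, M_B = -17733/400 kN·m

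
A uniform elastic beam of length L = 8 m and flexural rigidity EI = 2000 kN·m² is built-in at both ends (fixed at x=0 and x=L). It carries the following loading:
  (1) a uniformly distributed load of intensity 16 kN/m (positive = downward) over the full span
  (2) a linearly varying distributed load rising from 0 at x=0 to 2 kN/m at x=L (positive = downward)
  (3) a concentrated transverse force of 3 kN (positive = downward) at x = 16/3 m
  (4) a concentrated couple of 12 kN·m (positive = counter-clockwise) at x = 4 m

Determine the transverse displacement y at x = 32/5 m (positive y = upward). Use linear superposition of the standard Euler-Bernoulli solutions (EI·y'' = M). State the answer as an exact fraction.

y(32/5) = -1991474/52734375 m

Load 1 — uniform load w=16 kN/m over full span:
  y_1 = -wx²(L-x)²/(24EI) = -16·(32/5)²·(8-(32/5))²/(24·2000) = -8192/234375 m
Load 2 — triangular load w₀=2 kN/m (0→w₀ over full span):
  y_2 = -w₀x²(L-x)²(x+2L)/(120LEI) = -2·(32/5)²·(8-(32/5))²·((32/5)+2·8)/(120·8·2000) = -14336/5859375 m
Load 3 — point force P=3 kN at a=16/3 m (b=L-a=8/3):
  y_3 = -Pa²(L-x)²(3bL-(3b+a)(L-x))/(6L³EI)  [x>a] = -3·(16/3)²·(8-(32/5))²·(3·(8/3)·8-(3·(8/3)+(16/3))·(8-(32/5)))/(6·8³·2000) = -128/84375 m
Load 4 — applied couple M₀=12 kN·m at a=4 m (b=L-a=4):
  y_4 = (R_Ax³/6 - M_Ax²/2 - M₀(x-a)²/2)/EI  [x>a] with R_A=9/4, M_A=3 = ((9/4)·(32/5)³/6 - 3·(32/5)²/2 - 12·((32/5)-4)²/2)/2000 = 18/15625 m
Superposition: y = Σ y_i = -1991474/52734375 m ≈ -0.037764 m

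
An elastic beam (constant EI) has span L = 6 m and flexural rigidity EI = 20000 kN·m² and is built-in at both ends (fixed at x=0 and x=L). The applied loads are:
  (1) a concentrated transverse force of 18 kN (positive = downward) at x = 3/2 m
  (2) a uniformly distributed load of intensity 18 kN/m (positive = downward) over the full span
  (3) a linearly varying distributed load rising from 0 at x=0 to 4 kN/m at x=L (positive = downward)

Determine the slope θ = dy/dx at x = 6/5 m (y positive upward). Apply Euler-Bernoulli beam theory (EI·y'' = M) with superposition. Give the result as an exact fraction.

Load 1 — point force P=18 kN at a=3/2 m (b=L-a=9/2):
  θ_1 = -Pb²x(2aL-(3a+b)x)/(2L³EI)  [x≤a] = -18·(9/2)²·(6/5)·(2·(3/2)·6-(3·(3/2)+(9/2))·(6/5))/(2·6³·20000) = -729/2000000 rad
Load 2 — uniform load w=18 kN/m over full span:
  θ_2 = -wx(L-x)(L-2x)/(12EI) = -18·(6/5)·(6-(6/5))·(6-2·(6/5))/(12·20000) = -243/156250 rad
Load 3 — triangular load w₀=4 kN/m (0→w₀ over full span):
  θ_3 = -w₀(2x(L-x)(L-2x)(x+2L)+x²(L-x)²)/(120LEI) = -4·(2·(6/5)·(6-(6/5))·(6-2·(6/5))·((6/5)+2·6)+(6/5)²·(6-(6/5))²)/(120·6·20000) = -63/390625 rad
Superposition: θ = Σ θ_i = -104049/50000000 rad ≈ -0.002081 rad

θ(6/5) = -104049/50000000 rad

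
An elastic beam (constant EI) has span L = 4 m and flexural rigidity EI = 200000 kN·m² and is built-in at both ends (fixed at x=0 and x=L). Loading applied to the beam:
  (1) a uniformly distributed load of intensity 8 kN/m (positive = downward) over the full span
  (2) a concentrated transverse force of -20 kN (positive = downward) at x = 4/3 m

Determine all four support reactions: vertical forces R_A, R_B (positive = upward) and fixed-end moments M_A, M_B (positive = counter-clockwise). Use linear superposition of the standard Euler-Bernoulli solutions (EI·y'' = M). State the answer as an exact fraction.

R_A = 32/27 kN, M_A = -32/27 kN·m, R_B = 292/27 kN, M_B = -128/27 kN·m

Load 1 — uniform load w=8 kN/m over full span:
  R_A = wL/2 = 8·4/2 = 16 kN
  M_A = wL²/12 = 8·4²/12 = 32/3 kN·m
  R_B = wL/2 = 8·4/2 = 16 kN
  M_B = -wL²/12 = -8·4²/12 = -32/3 kN·m
Load 2 — point force P=-20 kN at a=4/3 m (b=L-a=8/3):
  R_A = Pb²(3a+b)/L³ = (-20)·(8/3)²·(3·(4/3)+(8/3))/4³ = -400/27 kN
  M_A = Pab²/L² = (-20)·(4/3)·(8/3)²/4² = -320/27 kN·m
  R_B = Pa²(a+3b)/L³ = (-20)·(4/3)²·((4/3)+3·(8/3))/4³ = -140/27 kN
  M_B = -Pa²b/L² = -(-20)·(4/3)²·(8/3)/4² = 160/27 kN·m
Superposition: R_A = 32/27 kN, M_A = -32/27 kN·m, R_B = 292/27 kN, M_B = -128/27 kN·m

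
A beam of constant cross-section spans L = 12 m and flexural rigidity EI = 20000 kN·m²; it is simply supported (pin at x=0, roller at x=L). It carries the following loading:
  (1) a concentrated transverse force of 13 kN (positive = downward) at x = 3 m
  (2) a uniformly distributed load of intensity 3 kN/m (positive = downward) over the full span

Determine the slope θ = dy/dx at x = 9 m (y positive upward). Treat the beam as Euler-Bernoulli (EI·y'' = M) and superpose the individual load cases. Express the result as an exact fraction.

Load 1 — point force P=13 kN at a=3 m (b=L-a=9):
  θ_1 = -Pa(2L²-6Lx+3x²+a²)/(6LEI)  [x>a] = -13·3·(2·12²-6·12·9+3·9²+3²)/(6·12·20000) = 117/40000 rad
Load 2 — uniform load w=3 kN/m over full span:
  θ_2 = -w(L³-6Lx²+4x³)/(24EI) = -3·(12³-6·12·9²+4·9³)/(24·20000) = 297/40000 rad
Superposition: θ = Σ θ_i = 207/20000 rad ≈ 0.010350 rad

θ(9) = 207/20000 rad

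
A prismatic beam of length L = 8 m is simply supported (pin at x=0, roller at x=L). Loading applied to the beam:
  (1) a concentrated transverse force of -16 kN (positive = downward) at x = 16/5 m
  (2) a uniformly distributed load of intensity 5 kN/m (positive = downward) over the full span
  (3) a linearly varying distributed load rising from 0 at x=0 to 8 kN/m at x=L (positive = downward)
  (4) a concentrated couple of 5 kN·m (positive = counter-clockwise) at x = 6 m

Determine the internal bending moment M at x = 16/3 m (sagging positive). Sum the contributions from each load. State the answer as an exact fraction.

M(16/3) = 21638/405 kN·m

Load 1 — point force P=-16 kN at a=16/5 m (b=L-a=24/5):
  M_1 = Pa(L-x)/L  [x>a] = (-16)·(16/5)·(8-(16/3))/8 = -256/15 kN·m
Load 2 — uniform load w=5 kN/m over full span:
  M_2 = wx(L-x)/2 = 5·(16/3)·(8-(16/3))/2 = 320/9 kN·m
Load 3 — triangular load w₀=8 kN/m (0→w₀ over full span):
  M_3 = w₀Lx/6 - w₀x³/(6L) = 8·8·(16/3)/6 - 8·(16/3)³/(6·8) = 2560/81 kN·m
Load 4 — applied couple M₀=5 kN·m at a=6 m (b=L-a=2):
  M_4 = M₀x/L  [x≤a] = 5·(16/3)/8 = 10/3 kN·m
Superposition: M = Σ M_i = 21638/405 kN·m ≈ 53.427160 kN·m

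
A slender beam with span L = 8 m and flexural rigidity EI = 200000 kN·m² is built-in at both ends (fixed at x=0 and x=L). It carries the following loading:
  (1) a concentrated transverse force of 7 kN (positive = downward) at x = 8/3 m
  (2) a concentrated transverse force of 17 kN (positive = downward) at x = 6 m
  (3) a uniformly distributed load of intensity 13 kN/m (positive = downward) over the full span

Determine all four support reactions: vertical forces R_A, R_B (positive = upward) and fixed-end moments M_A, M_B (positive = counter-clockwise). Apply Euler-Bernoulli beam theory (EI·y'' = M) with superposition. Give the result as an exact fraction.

Load 1 — point force P=7 kN at a=8/3 m (b=L-a=16/3):
  R_A = Pb²(3a+b)/L³ = 7·(16/3)²·(3·(8/3)+(16/3))/8³ = 140/27 kN
  M_A = Pab²/L² = 7·(8/3)·(16/3)²/8² = 224/27 kN·m
  R_B = Pa²(a+3b)/L³ = 7·(8/3)²·((8/3)+3·(16/3))/8³ = 49/27 kN
  M_B = -Pa²b/L² = -7·(8/3)²·(16/3)/8² = -112/27 kN·m
Load 2 — point force P=17 kN at a=6 m (b=L-a=2):
  R_A = Pb²(3a+b)/L³ = 17·2²·(3·6+2)/8³ = 85/32 kN
  M_A = Pab²/L² = 17·6·2²/8² = 51/8 kN·m
  R_B = Pa²(a+3b)/L³ = 17·6²·(6+3·2)/8³ = 459/32 kN
  M_B = -Pa²b/L² = -17·6²·2/8² = -153/8 kN·m
Load 3 — uniform load w=13 kN/m over full span:
  R_A = wL/2 = 13·8/2 = 52 kN
  M_A = wL²/12 = 13·8²/12 = 208/3 kN·m
  R_B = wL/2 = 13·8/2 = 52 kN
  M_B = -wL²/12 = -13·8²/12 = -208/3 kN·m
Superposition: R_A = 51703/864 kN, M_A = 18145/216 kN·m, R_B = 58889/864 kN, M_B = -20003/216 kN·m

R_A = 51703/864 kN, M_A = 18145/216 kN·m, R_B = 58889/864 kN, M_B = -20003/216 kN·m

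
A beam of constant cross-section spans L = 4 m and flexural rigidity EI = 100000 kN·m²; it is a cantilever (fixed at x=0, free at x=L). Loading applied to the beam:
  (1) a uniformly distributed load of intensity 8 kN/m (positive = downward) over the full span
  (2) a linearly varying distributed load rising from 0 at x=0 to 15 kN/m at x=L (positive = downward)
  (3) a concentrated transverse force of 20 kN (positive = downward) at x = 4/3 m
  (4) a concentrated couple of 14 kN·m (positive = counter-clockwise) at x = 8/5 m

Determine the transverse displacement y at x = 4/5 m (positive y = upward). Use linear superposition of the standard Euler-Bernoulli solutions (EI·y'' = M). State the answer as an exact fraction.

y(4/5) = -25361/58593750 m

Load 1 — uniform load w=8 kN/m over full span:
  y_1 = -wx²(x²-4Lx+6L²)/(24EI) = -8·(4/5)²·((4/5)²-4·4·(4/5)+6·4²)/(24·100000) = -1048/5859375 m
Load 2 — triangular load w₀=15 kN/m (0→w₀ over full span):
  y_2 = (w₀Lx³/12-w₀L²x²/6-w₀x⁵/(120L))/EI = (15·4·(4/5)³/12-15·4²·(4/5)²/6-15·(4/5)⁵/(120·4))/100000 = -2251/9765625 m
Load 3 — point force P=20 kN at a=4/3 m (b=L-a=8/3):
  y_3 = -Px²(3a-x)/(6EI)  [x≤a] = -20·(4/5)²·(3·(4/3)-(4/5))/(6·100000) = -16/234375 m
Load 4 — applied couple M₀=14 kN·m at a=8/5 m (b=L-a=12/5):
  y_4 = M₀x²/(2EI)  [x≤a] = 14·(4/5)²/(2·100000) = 7/156250 m
Superposition: y = Σ y_i = -25361/58593750 m ≈ -0.000433 m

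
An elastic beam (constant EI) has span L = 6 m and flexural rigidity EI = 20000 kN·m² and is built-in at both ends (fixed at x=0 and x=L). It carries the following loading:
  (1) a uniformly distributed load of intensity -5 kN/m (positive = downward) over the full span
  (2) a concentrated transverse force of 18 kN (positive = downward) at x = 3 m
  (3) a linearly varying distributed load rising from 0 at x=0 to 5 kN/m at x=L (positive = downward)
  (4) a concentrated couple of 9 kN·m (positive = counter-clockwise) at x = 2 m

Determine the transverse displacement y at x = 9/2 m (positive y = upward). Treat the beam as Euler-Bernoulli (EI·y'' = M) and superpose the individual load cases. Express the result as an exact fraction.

Load 1 — uniform load w=-5 kN/m over full span:
  y_1 = -wx²(L-x)²/(24EI) = -(-5)·(9/2)²·(6-(9/2))²/(24·20000) = 243/512000 m
Load 2 — point force P=18 kN at a=3 m (b=L-a=3):
  y_2 = -Pa²(L-x)²(3bL-(3b+a)(L-x))/(6L³EI)  [x>a] = -18·3²·(6-(9/2))²·(3·3·6-(3·3+3)·(6-(9/2)))/(6·6³·20000) = -81/160000 m
Load 3 — triangular load w₀=5 kN/m (0→w₀ over full span):
  y_3 = -w₀x²(L-x)²(x+2L)/(120LEI) = -5·(9/2)²·(6-(9/2))²·((9/2)+2·6)/(120·6·20000) = -2673/10240000 m
Load 4 — applied couple M₀=9 kN·m at a=2 m (b=L-a=4):
  y_4 = (R_Ax³/6 - M_Ax²/2 - M₀(x-a)²/2)/EI  [x>a] with R_A=2, M_A=0 = (2·(9/2)³/6 - 0·(9/2)²/2 - 9·((9/2)-2)²/2)/20000 = 9/80000 m
Superposition: y = Σ y_i = -369/2048000 m ≈ -0.000180 m

y(9/2) = -369/2048000 m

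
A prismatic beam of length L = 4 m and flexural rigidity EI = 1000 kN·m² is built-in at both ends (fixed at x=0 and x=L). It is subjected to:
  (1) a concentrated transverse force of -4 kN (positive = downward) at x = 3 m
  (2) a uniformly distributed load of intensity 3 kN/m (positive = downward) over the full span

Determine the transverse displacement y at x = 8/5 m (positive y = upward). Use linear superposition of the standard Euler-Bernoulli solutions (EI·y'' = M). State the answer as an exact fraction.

Load 1 — point force P=-4 kN at a=3 m (b=L-a=1):
  y_1 = -Pb²x²(3aL-(3a+b)x)/(6L³EI)  [x≤a] = -(-4)·1²·(8/5)²·(3·3·4-(3·3+1)·(8/5))/(6·4³·1000) = 1/1875 m
Load 2 — uniform load w=3 kN/m over full span:
  y_2 = -wx²(L-x)²/(24EI) = -3·(8/5)²·(4-(8/5))²/(24·1000) = -144/78125 m
Superposition: y = Σ y_i = -307/234375 m ≈ -0.001310 m

y(8/5) = -307/234375 m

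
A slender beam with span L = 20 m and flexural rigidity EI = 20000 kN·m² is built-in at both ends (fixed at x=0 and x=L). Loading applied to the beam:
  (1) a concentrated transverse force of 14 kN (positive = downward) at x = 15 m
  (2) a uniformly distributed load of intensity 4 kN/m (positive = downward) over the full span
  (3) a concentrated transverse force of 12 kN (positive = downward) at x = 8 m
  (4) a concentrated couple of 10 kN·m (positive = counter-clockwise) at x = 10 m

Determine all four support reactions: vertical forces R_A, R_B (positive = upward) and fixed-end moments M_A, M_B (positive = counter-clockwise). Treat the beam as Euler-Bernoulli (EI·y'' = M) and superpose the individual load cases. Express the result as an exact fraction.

R_A = 101427/2000 kN, M_A = 110111/600 kN·m, R_B = 110573/2000 kN, M_B = -115949/600 kN·m

Load 1 — point force P=14 kN at a=15 m (b=L-a=5):
  R_A = Pb²(3a+b)/L³ = 14·5²·(3·15+5)/20³ = 35/16 kN
  M_A = Pab²/L² = 14·15·5²/20² = 105/8 kN·m
  R_B = Pa²(a+3b)/L³ = 14·15²·(15+3·5)/20³ = 189/16 kN
  M_B = -Pa²b/L² = -14·15²·5/20² = -315/8 kN·m
Load 2 — uniform load w=4 kN/m over full span:
  R_A = wL/2 = 4·20/2 = 40 kN
  M_A = wL²/12 = 4·20²/12 = 400/3 kN·m
  R_B = wL/2 = 4·20/2 = 40 kN
  M_B = -wL²/12 = -4·20²/12 = -400/3 kN·m
Load 3 — point force P=12 kN at a=8 m (b=L-a=12):
  R_A = Pb²(3a+b)/L³ = 12·12²·(3·8+12)/20³ = 972/125 kN
  M_A = Pab²/L² = 12·8·12²/20² = 864/25 kN·m
  R_B = Pa²(a+3b)/L³ = 12·8²·(8+3·12)/20³ = 528/125 kN
  M_B = -Pa²b/L² = -12·8²·12/20² = -576/25 kN·m
Load 4 — applied couple M₀=10 kN·m at a=10 m (b=L-a=10):
  R_A = 6M₀ab/L³ = 6·10·10·10/20³ = 3/4 kN
  M_A = M₀b(2a-b)/L² = 10·10·(2·10-10)/20² = 5/2 kN·m
  R_B = -6M₀ab/L³ = -6·10·10·10/20³ = -3/4 kN
  M_B = M₀a(2b-a)/L² = 10·10·(2·10-10)/20² = 5/2 kN·m
Superposition: R_A = 101427/2000 kN, M_A = 110111/600 kN·m, R_B = 110573/2000 kN, M_B = -115949/600 kN·m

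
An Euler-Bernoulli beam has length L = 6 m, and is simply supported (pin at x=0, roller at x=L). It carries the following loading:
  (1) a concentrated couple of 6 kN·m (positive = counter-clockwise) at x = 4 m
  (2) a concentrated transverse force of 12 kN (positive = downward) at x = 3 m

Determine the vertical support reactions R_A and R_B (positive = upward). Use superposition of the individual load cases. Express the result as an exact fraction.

R_A = 7 kN, R_B = 5 kN

Load 1 — applied couple M₀=6 kN·m at a=4 m (b=L-a=2):
  R_A = M₀/L = 6/6 = 1 kN
  R_B = -M₀/L = -6/6 = -1 kN
Load 2 — point force P=12 kN at a=3 m (b=L-a=3):
  R_A = Pb/L = 12·3/6 = 6 kN
  R_B = Pa/L = 12·3/6 = 6 kN
Superposition: R_A = 7 kN, R_B = 5 kN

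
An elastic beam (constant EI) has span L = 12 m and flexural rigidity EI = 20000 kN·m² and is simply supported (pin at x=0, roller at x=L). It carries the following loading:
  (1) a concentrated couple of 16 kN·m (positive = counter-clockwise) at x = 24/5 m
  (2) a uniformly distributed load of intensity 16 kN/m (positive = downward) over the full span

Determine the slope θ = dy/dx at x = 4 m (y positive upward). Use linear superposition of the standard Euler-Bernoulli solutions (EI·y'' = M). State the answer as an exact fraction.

θ(4) = -423/15625 rad

Load 1 — applied couple M₀=16 kN·m at a=24/5 m (b=L-a=36/5):
  θ_1 = (M₀x²/(2L)+C₁)/EI  [x≤a] with C₁=M₀(3b²-L²)/(6L)=64/25 = (16·4²/(2·12)+(64/25))/20000 = 31/46875 rad
Load 2 — uniform load w=16 kN/m over full span:
  θ_2 = -w(L³-6Lx²+4x³)/(24EI) = -16·(12³-6·12·4²+4·4³)/(24·20000) = -52/1875 rad
Superposition: θ = Σ θ_i = -423/15625 rad ≈ -0.027072 rad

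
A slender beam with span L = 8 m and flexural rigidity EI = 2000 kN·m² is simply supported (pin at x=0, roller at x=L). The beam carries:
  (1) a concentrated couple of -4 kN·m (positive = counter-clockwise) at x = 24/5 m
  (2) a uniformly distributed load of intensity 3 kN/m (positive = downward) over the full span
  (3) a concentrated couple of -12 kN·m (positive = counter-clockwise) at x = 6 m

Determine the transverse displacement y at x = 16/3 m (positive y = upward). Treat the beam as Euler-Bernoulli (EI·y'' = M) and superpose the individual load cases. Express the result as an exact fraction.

y(16/3) = -4427/84375 m

Load 1 — applied couple M₀=-4 kN·m at a=24/5 m (b=L-a=16/5):
  y_1 = (M₀x³/(6L)-M₀(x-a)²/2+C₁x)/EI  [x>a] with C₁=M₀(3b²-L²)/(6L)=208/75 = ((-4)·(16/3)³/(6·8)-(-4)·((16/3)-(24/5))²/2+(208/75)·(16/3))/2000 = 344/253125 m
Load 2 — uniform load w=3 kN/m over full span:
  y_2 = -wx(L³-2Lx²+x³)/(24EI) = -3·(16/3)·(8³-2·8·(16/3)²+(16/3)³)/(24·2000) = -704/10125 m
Load 3 — applied couple M₀=-12 kN·m at a=6 m (b=L-a=2):
  y_3 = (M₀x³/(6L)+C₁x)/EI  [x≤a] with C₁=M₀(3b²-L²)/(6L)=13 = ((-12)·(16/3)³/(6·8)+13·(16/3))/2000 = 53/3375 m
Superposition: y = Σ y_i = -4427/84375 m ≈ -0.052468 m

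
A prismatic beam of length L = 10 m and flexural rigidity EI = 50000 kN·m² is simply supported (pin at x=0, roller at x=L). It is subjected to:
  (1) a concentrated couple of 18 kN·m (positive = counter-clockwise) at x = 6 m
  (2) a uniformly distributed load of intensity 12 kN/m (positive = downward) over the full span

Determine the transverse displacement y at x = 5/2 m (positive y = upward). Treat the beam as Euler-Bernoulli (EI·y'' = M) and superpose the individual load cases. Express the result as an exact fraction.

Load 1 — applied couple M₀=18 kN·m at a=6 m (b=L-a=4):
  y_1 = (M₀x³/(6L)+C₁x)/EI  [x≤a] with C₁=M₀(3b²-L²)/(6L)=-78/5 = (18·(5/2)³/(6·10)+(-78/5)·(5/2))/50000 = -549/800000 m
Load 2 — uniform load w=12 kN/m over full span:
  y_2 = -wx(L³-2Lx²+x³)/(24EI) = -12·(5/2)·(10³-2·10·(5/2)²+(5/2)³)/(24·50000) = -57/2560 m
Superposition: y = Σ y_i = -36723/1600000 m ≈ -0.022952 m

y(5/2) = -36723/1600000 m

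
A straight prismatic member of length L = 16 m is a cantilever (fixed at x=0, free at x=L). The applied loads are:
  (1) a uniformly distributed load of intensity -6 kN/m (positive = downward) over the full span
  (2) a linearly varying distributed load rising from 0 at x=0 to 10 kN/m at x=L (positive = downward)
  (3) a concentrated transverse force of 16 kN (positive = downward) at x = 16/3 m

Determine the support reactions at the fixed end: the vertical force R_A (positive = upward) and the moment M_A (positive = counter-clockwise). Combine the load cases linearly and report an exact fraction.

R_A = 0 kN, M_A = 512/3 kN·m

Load 1 — uniform load w=-6 kN/m over full span:
  R_A = wL = (-6)·16 = -96 kN
  M_A = wL²/2 = (-6)·16²/2 = -768 kN·m
Load 2 — triangular load w₀=10 kN/m (0→w₀ over full span):
  R_A = w₀L/2 = 10·16/2 = 80 kN
  M_A = w₀L²/3 = 10·16²/3 = 2560/3 kN·m
Load 3 — point force P=16 kN at a=16/3 m (b=L-a=32/3):
  R_A = P = 16 kN
  M_A = Pa = 16·(16/3) = 256/3 kN·m
Superposition: R_A = 0 kN, M_A = 512/3 kN·m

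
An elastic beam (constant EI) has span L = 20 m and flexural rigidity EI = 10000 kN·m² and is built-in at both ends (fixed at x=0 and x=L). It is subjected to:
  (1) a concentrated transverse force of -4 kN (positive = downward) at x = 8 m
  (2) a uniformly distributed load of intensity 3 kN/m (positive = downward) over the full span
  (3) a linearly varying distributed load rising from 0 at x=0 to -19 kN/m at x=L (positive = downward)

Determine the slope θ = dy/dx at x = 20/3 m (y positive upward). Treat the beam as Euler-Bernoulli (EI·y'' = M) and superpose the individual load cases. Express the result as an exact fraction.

Load 1 — point force P=-4 kN at a=8 m (b=L-a=12):
  θ_1 = -Pb²x(2aL-(3a+b)x)/(2L³EI)  [x≤a] = -(-4)·12²·(20/3)·(2·8·20-(3·8+12)·(20/3))/(2·20³·10000) = 6/3125 rad
Load 2 — uniform load w=3 kN/m over full span:
  θ_2 = -wx(L-x)(L-2x)/(12EI) = -3·(20/3)·(20-(20/3))·(20-2·(20/3))/(12·10000) = -2/135 rad
Load 3 — triangular load w₀=-19 kN/m (0→w₀ over full span):
  θ_3 = -w₀(2x(L-x)(L-2x)(x+2L)+x²(L-x)²)/(120LEI) = -(-19)·(2·(20/3)·(20-(20/3))·(20-2·(20/3))·((20/3)+2·20)+(20/3)²·(20-(20/3))²)/(120·20·10000) = 304/6075 rad
Superposition: θ = Σ θ_i = 28208/759375 rad ≈ 0.037146 rad

θ(20/3) = 28208/759375 rad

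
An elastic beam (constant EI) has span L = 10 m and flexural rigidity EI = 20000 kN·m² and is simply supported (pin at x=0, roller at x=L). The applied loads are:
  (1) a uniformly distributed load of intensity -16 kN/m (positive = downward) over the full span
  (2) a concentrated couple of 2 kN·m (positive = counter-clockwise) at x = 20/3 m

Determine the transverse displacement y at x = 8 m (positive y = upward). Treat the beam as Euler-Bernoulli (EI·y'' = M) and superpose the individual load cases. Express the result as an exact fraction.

Load 1 — uniform load w=-16 kN/m over full span:
  y_1 = -wx(L³-2Lx²+x³)/(24EI) = -(-16)·8·(10³-2·10·8²+8³)/(24·20000) = 116/1875 m
Load 2 — applied couple M₀=2 kN·m at a=20/3 m (b=L-a=10/3):
  y_2 = (M₀x³/(6L)-M₀(x-a)²/2+C₁x)/EI  [x>a] with C₁=M₀(3b²-L²)/(6L)=-20/9 = (2·8³/(6·10)-2·(8-(20/3))²/2+(-20/9)·8)/20000 = -7/56250 m
Superposition: y = Σ y_i = 3473/56250 m ≈ 0.061742 m

y(8) = 3473/56250 m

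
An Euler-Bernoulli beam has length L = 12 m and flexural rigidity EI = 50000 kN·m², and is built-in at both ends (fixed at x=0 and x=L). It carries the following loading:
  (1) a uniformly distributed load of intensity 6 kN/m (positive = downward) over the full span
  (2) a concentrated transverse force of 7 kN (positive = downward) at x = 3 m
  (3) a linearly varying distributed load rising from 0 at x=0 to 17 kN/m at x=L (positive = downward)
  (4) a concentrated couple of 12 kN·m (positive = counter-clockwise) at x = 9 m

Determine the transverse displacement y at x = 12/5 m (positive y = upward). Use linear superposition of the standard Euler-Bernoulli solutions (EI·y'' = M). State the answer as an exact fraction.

Load 1 — uniform load w=6 kN/m over full span:
  y_1 = -wx²(L-x)²/(24EI) = -6·(12/5)²·(12-(12/5))²/(24·50000) = -5184/1953125 m
Load 2 — point force P=7 kN at a=3 m (b=L-a=9):
  y_2 = -Pb²x²(3aL-(3a+b)x)/(6L³EI)  [x≤a] = -7·9²·(12/5)²·(3·3·12-(3·3+9)·(12/5))/(6·12³·50000) = -5103/12500000 m
Load 3 — triangular load w₀=17 kN/m (0→w₀ over full span):
  y_3 = -w₀x²(L-x)²(x+2L)/(120LEI) = -17·(12/5)²·(12-(12/5))²·((12/5)+2·12)/(120·12·50000) = -161568/48828125 m
Load 4 — applied couple M₀=12 kN·m at a=9 m (b=L-a=3):
  y_4 = (R_Ax³/6 - M_Ax²/2)/EI  [x≤a] with R_A=9/8, M_A=15/4 = ((9/8)·(12/5)³/6 - (15/4)·(12/5)²/2)/50000 = -513/3125000 m
Superposition: y = Σ y_i = -10211751/1562500000 m ≈ -0.006536 m

y(12/5) = -10211751/1562500000 m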